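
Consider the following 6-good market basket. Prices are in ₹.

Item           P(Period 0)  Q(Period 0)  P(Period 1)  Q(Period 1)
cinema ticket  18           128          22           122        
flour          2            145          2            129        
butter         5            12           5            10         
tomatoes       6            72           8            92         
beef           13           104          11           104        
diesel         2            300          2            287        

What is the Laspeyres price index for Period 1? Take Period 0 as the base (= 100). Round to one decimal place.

Laspeyres price index uses base-period quantities as weights.
ΣP(Period 1)·Q(Period 0) = 22×128 + 2×145 + 5×12 + 8×72 + 11×104 + 2×300 = 2816 + 290 + 60 + 576 + 1144 + 600 = 5486
ΣP(Period 0)·Q(Period 0) = 18×128 + 2×145 + 5×12 + 6×72 + 13×104 + 2×300 = 2304 + 290 + 60 + 432 + 1352 + 600 = 5038
Index = 5486 / 5038 × 100 = 108.8924

108.9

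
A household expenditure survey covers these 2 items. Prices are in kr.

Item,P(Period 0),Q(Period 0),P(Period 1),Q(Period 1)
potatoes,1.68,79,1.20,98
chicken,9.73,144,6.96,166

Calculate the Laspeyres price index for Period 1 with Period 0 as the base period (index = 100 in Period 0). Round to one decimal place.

71.5

Laspeyres price index uses base-period quantities as weights.
ΣP(Period 1)·Q(Period 0) = 1.20×79 + 6.96×144 = 94.8 + 1002.24 = 1097.04
ΣP(Period 0)·Q(Period 0) = 1.68×79 + 9.73×144 = 132.72 + 1401.12 = 1533.84
Index = 1097.04 / 1533.84 × 100 = 71.5225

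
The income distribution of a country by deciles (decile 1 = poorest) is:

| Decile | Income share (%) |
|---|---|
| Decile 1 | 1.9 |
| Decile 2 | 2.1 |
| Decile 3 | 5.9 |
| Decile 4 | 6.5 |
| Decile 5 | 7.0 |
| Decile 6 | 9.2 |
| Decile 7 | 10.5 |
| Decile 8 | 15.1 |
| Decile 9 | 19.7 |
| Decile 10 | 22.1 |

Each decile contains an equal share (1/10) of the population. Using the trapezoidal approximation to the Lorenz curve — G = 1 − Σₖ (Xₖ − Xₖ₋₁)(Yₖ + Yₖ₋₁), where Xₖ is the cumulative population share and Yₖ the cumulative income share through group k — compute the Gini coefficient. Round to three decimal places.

0.365

Cumulative income shares Yₖ: 0.0190, 0.0400, 0.0990, 0.1640, 0.2340, 0.3260, 0.4310, 0.5820, 0.7790, 1.0000
Σ (Xₖ−Xₖ₋₁)(Yₖ+Yₖ₋₁) = (1/10)(0.0190+0.0000) + (1/10)(0.0400+0.0190) + (1/10)(0.0990+0.0400) + (1/10)(0.1640+0.0990) + (1/10)(0.2340+0.1640) + (1/10)(0.3260+0.2340) + (1/10)(0.4310+0.3260) + (1/10)(0.5820+0.4310) + (1/10)(0.7790+0.5820) + (1/10)(1.0000+0.7790)
  = 0.0019 + 0.0059 + 0.0139 + 0.0263 + 0.0398 + 0.0560 + 0.0757 + 0.1013 + 0.1361 + 0.1779 = 0.6348
G = 1 − 0.6348 = 0.3652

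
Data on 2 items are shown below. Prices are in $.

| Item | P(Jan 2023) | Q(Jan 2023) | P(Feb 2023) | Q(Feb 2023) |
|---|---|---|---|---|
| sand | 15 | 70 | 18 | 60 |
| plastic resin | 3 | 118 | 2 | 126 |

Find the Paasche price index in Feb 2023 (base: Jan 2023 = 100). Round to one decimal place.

104.2

Paasche price index uses current-period quantities as weights.
ΣP(Feb 2023)·Q(Feb 2023) = 18×60 + 2×126 = 1080 + 252 = 1332
ΣP(Jan 2023)·Q(Feb 2023) = 15×60 + 3×126 = 900 + 378 = 1278
Index = 1332 / 1278 × 100 = 104.2254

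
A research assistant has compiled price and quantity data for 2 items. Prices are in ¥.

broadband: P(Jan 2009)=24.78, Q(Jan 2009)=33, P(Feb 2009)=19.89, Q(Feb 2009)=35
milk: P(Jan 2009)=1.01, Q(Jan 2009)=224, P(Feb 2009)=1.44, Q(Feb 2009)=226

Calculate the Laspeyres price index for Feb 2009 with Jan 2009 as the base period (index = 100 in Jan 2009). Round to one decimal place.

93.8

Laspeyres price index uses base-period quantities as weights.
ΣP(Feb 2009)·Q(Jan 2009) = 19.89×33 + 1.44×224 = 656.37 + 322.56 = 978.93
ΣP(Jan 2009)·Q(Jan 2009) = 24.78×33 + 1.01×224 = 817.74 + 226.24 = 1043.98
Index = 978.93 / 1043.98 × 100 = 93.7690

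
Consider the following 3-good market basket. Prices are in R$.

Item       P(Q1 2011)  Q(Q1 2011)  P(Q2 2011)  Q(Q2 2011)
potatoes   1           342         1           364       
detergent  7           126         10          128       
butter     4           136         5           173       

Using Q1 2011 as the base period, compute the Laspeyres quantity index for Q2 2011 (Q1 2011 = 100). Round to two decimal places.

110.41

Laspeyres quantity index uses base-period prices as weights.
ΣP(Q1 2011)·Q(Q2 2011) = 1×364 + 7×128 + 4×173 = 364 + 896 + 692 = 1952
ΣP(Q1 2011)·Q(Q1 2011) = 1×342 + 7×126 + 4×136 = 342 + 882 + 544 = 1768
Index = 1952 / 1768 × 100 = 110.4072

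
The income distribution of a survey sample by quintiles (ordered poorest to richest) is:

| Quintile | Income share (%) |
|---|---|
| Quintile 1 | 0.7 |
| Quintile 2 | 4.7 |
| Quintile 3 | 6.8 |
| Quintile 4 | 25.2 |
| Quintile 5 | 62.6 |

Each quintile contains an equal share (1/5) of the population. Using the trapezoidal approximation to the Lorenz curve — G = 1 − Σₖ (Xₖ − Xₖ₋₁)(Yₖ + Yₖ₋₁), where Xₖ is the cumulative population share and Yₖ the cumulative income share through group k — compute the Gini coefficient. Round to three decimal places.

Cumulative income shares Yₖ: 0.0070, 0.0540, 0.1220, 0.3740, 1.0000
Σ (Xₖ−Xₖ₋₁)(Yₖ+Yₖ₋₁) = (1/5)(0.0070+0.0000) + (1/5)(0.0540+0.0070) + (1/5)(0.1220+0.0540) + (1/5)(0.3740+0.1220) + (1/5)(1.0000+0.3740)
  = 0.0014 + 0.0122 + 0.0352 + 0.0992 + 0.2748 = 0.4228
G = 1 − 0.4228 = 0.5772

0.577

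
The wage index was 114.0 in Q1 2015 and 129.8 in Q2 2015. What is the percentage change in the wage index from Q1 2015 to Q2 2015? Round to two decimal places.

Change = (129.8 − 114.0) / 114.0 × 100
       = 15.8 / 114.0 × 100 = 13.8596%

13.86%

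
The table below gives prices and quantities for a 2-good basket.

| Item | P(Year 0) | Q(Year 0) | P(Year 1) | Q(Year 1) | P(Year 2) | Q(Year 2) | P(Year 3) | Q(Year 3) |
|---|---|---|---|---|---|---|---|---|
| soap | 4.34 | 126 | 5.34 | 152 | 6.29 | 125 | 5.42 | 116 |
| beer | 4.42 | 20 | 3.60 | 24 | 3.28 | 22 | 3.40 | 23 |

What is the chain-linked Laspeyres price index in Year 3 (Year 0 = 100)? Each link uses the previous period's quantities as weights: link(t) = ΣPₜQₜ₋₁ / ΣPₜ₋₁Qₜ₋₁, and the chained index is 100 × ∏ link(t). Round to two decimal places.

Link Year 0→Year 1:
ΣP(Year 1)Q(Year 0) = 5.34×126 + 3.60×20 = 672.84 + 72 = 744.84
ΣP(Year 0)Q(Year 0) = 4.34×126 + 4.42×20 = 546.84 + 88.4 = 635.24
link = 744.84/635.24 = 1.172533
Link Year 1→Year 2:
ΣP(Year 2)Q(Year 1) = 6.29×152 + 3.28×24 = 956.08 + 78.72 = 1034.8
ΣP(Year 1)Q(Year 1) = 5.34×152 + 3.60×24 = 811.68 + 86.4 = 898.08
link = 1034.8/898.08 = 1.152236
Link Year 2→Year 3:
ΣP(Year 3)Q(Year 2) = 5.42×125 + 3.40×22 = 677.5 + 74.8 = 752.3
ΣP(Year 2)Q(Year 2) = 6.29×125 + 3.28×22 = 786.25 + 72.16 = 858.41
link = 752.3/858.41 = 0.876388
Chained index = 100 × 1.172533 × 1.152236 × 0.876388 = 118.4030

118.40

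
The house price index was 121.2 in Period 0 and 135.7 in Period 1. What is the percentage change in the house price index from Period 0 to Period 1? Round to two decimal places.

Change = (135.7 − 121.2) / 121.2 × 100
       = 14.5 / 121.2 × 100 = 11.9637%

11.96%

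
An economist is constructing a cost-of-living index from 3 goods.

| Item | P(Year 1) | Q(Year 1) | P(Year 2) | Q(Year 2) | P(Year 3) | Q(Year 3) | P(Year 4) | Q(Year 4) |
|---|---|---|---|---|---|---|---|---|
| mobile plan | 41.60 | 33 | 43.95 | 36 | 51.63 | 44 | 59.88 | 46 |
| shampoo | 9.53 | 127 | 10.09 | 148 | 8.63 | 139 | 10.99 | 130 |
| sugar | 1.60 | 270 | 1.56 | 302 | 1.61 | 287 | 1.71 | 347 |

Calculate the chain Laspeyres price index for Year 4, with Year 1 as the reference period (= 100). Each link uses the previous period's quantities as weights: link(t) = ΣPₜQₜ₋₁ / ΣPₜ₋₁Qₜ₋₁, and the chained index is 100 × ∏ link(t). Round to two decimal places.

Link Year 1→Year 2:
ΣP(Year 2)Q(Year 1) = 43.95×33 + 10.09×127 + 1.56×270 = 1450.35 + 1281.43 + 421.2 = 3152.98
ΣP(Year 1)Q(Year 1) = 41.60×33 + 9.53×127 + 1.60×270 = 1372.8 + 1210.31 + 432 = 3015.11
link = 3152.98/3015.11 = 1.045726
Link Year 2→Year 3:
ΣP(Year 3)Q(Year 2) = 51.63×36 + 8.63×148 + 1.61×302 = 1858.68 + 1277.24 + 486.22 = 3622.14
ΣP(Year 2)Q(Year 2) = 43.95×36 + 10.09×148 + 1.56×302 = 1582.2 + 1493.32 + 471.12 = 3546.64
link = 3622.14/3546.64 = 1.021288
Link Year 3→Year 4:
ΣP(Year 4)Q(Year 3) = 59.88×44 + 10.99×139 + 1.71×287 = 2634.72 + 1527.61 + 490.77 = 4653.1
ΣP(Year 3)Q(Year 3) = 51.63×44 + 8.63×139 + 1.61×287 = 2271.72 + 1199.57 + 462.07 = 3933.36
link = 4653.1/3933.36 = 1.182984
Chained index = 100 × 1.045726 × 1.021288 × 1.182984 = 126.3412

126.34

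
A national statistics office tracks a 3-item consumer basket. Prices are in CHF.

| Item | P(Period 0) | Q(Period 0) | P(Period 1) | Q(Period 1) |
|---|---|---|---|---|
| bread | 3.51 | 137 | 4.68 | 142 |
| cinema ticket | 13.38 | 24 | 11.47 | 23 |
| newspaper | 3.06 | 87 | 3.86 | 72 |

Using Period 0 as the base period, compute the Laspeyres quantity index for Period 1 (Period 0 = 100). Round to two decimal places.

Laspeyres quantity index uses base-period prices as weights.
ΣP(Period 0)·Q(Period 1) = 3.51×142 + 13.38×23 + 3.06×72 = 498.42 + 307.74 + 220.32 = 1026.48
ΣP(Period 0)·Q(Period 0) = 3.51×137 + 13.38×24 + 3.06×87 = 480.87 + 321.12 + 266.22 = 1068.21
Index = 1026.48 / 1068.21 × 100 = 96.0935

96.09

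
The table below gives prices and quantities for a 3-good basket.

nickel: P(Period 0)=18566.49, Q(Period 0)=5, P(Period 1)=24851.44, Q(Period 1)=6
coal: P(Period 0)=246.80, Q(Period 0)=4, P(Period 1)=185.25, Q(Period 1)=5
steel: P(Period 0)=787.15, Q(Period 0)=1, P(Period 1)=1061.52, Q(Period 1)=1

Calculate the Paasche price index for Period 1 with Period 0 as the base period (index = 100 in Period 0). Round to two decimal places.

133.22

Paasche price index uses current-period quantities as weights.
ΣP(Period 1)·Q(Period 1) = 24851.44×6 + 185.25×5 + 1061.52×1 = 149108.64 + 926.25 + 1061.52 = 151096.41
ΣP(Period 0)·Q(Period 1) = 18566.49×6 + 246.80×5 + 787.15×1 = 111398.94 + 1234 + 787.15 = 113420.09
Index = 151096.41 / 113420.09 × 100 = 133.2184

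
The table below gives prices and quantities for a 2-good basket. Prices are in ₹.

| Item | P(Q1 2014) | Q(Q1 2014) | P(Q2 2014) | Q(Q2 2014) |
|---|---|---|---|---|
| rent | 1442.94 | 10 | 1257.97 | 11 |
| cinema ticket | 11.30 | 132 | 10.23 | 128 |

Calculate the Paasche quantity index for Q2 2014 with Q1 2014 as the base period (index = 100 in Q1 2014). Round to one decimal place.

108.7

Paasche quantity index uses current-period prices as weights.
ΣP(Q2 2014)·Q(Q2 2014) = 1257.97×11 + 10.23×128 = 13837.67 + 1309.44 = 15147.11
ΣP(Q2 2014)·Q(Q1 2014) = 1257.97×10 + 10.23×132 = 12579.7 + 1350.36 = 13930.06
Index = 15147.11 / 13930.06 × 100 = 108.7369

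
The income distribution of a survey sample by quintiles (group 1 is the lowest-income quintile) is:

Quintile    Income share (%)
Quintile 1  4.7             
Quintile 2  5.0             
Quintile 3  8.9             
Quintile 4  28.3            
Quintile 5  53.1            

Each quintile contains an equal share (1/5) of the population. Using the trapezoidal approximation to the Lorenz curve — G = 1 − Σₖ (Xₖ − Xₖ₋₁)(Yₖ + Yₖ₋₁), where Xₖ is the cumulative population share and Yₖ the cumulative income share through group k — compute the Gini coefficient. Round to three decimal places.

0.480

Cumulative income shares Yₖ: 0.0470, 0.0970, 0.1860, 0.4690, 1.0000
Σ (Xₖ−Xₖ₋₁)(Yₖ+Yₖ₋₁) = (1/5)(0.0470+0.0000) + (1/5)(0.0970+0.0470) + (1/5)(0.1860+0.0970) + (1/5)(0.4690+0.1860) + (1/5)(1.0000+0.4690)
  = 0.0094 + 0.0288 + 0.0566 + 0.1310 + 0.2938 = 0.5196
G = 1 − 0.5196 = 0.4804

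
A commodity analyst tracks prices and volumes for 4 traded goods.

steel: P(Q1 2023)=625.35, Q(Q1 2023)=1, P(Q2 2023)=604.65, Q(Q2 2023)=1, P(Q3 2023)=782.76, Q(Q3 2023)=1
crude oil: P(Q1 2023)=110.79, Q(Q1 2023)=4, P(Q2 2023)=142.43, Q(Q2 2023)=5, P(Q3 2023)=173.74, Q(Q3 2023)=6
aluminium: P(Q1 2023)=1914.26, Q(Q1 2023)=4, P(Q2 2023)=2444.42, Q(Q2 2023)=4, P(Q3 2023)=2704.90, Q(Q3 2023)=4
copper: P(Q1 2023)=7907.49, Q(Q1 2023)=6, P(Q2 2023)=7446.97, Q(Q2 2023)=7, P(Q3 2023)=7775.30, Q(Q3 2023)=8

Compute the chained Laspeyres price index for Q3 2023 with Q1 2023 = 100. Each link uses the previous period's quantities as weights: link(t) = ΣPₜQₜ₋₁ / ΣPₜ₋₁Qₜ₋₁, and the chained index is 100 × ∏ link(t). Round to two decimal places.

104.80

Link Q1 2023→Q2 2023:
ΣP(Q2 2023)Q(Q1 2023) = 604.65×1 + 142.43×4 + 2444.42×4 + 7446.97×6 = 604.65 + 569.72 + 9777.68 + 44681.82 = 55633.87
ΣP(Q1 2023)Q(Q1 2023) = 625.35×1 + 110.79×4 + 1914.26×4 + 7907.49×6 = 625.35 + 443.16 + 7657.04 + 47444.94 = 56170.49
link = 55633.87/56170.49 = 0.990447
Link Q2 2023→Q3 2023:
ΣP(Q3 2023)Q(Q2 2023) = 782.76×1 + 173.74×5 + 2704.90×4 + 7775.30×7 = 782.76 + 868.7 + 10819.6 + 54427.1 = 66898.16
ΣP(Q2 2023)Q(Q2 2023) = 604.65×1 + 142.43×5 + 2444.42×4 + 7446.97×7 = 604.65 + 712.15 + 9777.68 + 52128.79 = 63223.27
link = 66898.16/63223.27 = 1.058126
Chained index = 100 × 0.990447 × 1.058126 = 104.8017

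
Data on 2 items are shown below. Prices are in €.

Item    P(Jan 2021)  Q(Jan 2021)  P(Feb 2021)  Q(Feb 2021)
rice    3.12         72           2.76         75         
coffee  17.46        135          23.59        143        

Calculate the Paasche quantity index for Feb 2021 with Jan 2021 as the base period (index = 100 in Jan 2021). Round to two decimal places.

Paasche quantity index uses current-period prices as weights.
ΣP(Feb 2021)·Q(Feb 2021) = 2.76×75 + 23.59×143 = 207 + 3373.37 = 3580.37
ΣP(Feb 2021)·Q(Jan 2021) = 2.76×72 + 23.59×135 = 198.72 + 3184.65 = 3383.37
Index = 3580.37 / 3383.37 × 100 = 105.8226

105.82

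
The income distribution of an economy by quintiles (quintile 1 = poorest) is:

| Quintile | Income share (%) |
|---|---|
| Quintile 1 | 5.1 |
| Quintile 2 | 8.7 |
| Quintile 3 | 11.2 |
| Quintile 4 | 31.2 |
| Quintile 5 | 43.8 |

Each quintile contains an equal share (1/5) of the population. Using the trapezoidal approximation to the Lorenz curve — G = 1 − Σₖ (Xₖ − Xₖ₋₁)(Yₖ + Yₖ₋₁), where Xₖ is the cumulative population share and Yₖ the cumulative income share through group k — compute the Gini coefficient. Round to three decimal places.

0.400

Cumulative income shares Yₖ: 0.0510, 0.1380, 0.2500, 0.5620, 1.0000
Σ (Xₖ−Xₖ₋₁)(Yₖ+Yₖ₋₁) = (1/5)(0.0510+0.0000) + (1/5)(0.1380+0.0510) + (1/5)(0.2500+0.1380) + (1/5)(0.5620+0.2500) + (1/5)(1.0000+0.5620)
  = 0.0102 + 0.0378 + 0.0776 + 0.1624 + 0.3124 = 0.6004
G = 1 − 0.6004 = 0.3996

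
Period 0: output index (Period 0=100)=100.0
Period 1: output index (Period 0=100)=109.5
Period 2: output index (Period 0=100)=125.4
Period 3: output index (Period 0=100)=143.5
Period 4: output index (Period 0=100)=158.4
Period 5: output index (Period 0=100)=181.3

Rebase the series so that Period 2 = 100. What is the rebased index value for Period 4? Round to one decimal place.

126.3

Rebased(Period 4) = 158.4 / 125.4 × 100 = 126.3158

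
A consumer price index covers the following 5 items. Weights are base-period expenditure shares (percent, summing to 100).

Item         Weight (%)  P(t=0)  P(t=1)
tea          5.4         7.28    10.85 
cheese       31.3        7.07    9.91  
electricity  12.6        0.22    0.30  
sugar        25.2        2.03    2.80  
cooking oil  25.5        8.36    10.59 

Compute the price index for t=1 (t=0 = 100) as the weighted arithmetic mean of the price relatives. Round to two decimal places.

136.16

tea: 5.4 × (10.85/7.28) = 5.4 × 1.490385 = 8.0481
cheese: 31.3 × (9.91/7.07) = 31.3 × 1.401697 = 43.8731
electricity: 12.6 × (0.30/0.22) = 12.6 × 1.363636 = 17.1818
sugar: 25.2 × (2.80/2.03) = 25.2 × 1.379310 = 34.7586
cooking oil: 25.5 × (10.59/8.36) = 25.5 × 1.266746 = 32.3020
Index = Σ wᵢ·(p₁ᵢ/p₀ᵢ) = 8.0481 + 43.8731 + 17.1818 + 34.7586 + 32.3020 = 136.1637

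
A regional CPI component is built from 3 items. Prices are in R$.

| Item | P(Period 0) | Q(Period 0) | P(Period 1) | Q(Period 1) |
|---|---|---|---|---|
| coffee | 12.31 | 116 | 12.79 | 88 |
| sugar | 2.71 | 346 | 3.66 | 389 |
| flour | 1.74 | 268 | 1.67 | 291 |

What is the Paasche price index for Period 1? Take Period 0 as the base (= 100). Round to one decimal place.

114.8

Paasche price index uses current-period quantities as weights.
ΣP(Period 1)·Q(Period 1) = 12.79×88 + 3.66×389 + 1.67×291 = 1125.52 + 1423.74 + 485.97 = 3035.23
ΣP(Period 0)·Q(Period 1) = 12.31×88 + 2.71×389 + 1.74×291 = 1083.28 + 1054.19 + 506.34 = 2643.81
Index = 3035.23 / 2643.81 × 100 = 114.8051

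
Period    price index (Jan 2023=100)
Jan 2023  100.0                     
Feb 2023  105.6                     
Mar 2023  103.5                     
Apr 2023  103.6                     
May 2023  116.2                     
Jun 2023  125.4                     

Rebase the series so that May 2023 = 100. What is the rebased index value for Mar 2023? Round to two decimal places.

Rebased(Mar 2023) = 103.5 / 116.2 × 100 = 89.0706

89.07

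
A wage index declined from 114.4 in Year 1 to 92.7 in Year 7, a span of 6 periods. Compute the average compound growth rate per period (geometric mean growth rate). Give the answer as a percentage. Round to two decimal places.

Growth factor = (92.7/114.4)^(1/6) = (0.810315)^(1/6) = 0.965552
Growth rate = 0.965552 − 1 = -0.034448 = -3.4448%

-3.44%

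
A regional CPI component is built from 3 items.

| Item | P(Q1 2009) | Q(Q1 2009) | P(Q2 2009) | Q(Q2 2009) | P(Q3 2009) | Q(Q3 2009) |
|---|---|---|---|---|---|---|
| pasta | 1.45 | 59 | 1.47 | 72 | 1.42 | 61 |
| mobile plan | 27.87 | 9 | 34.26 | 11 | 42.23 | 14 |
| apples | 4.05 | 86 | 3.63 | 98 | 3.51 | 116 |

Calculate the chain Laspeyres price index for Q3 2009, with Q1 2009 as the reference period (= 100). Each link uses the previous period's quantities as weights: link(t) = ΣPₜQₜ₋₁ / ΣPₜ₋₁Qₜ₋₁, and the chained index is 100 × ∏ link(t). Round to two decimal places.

Link Q1 2009→Q2 2009:
ΣP(Q2 2009)Q(Q1 2009) = 1.47×59 + 34.26×9 + 3.63×86 = 86.73 + 308.34 + 312.18 = 707.25
ΣP(Q1 2009)Q(Q1 2009) = 1.45×59 + 27.87×9 + 4.05×86 = 85.55 + 250.83 + 348.3 = 684.68
link = 707.25/684.68 = 1.032964
Link Q2 2009→Q3 2009:
ΣP(Q3 2009)Q(Q2 2009) = 1.42×72 + 42.23×11 + 3.51×98 = 102.24 + 464.53 + 343.98 = 910.75
ΣP(Q2 2009)Q(Q2 2009) = 1.47×72 + 34.26×11 + 3.63×98 = 105.84 + 376.86 + 355.74 = 838.44
link = 910.75/838.44 = 1.086243
Chained index = 100 × 1.032964 × 1.086243 = 112.2051

112.21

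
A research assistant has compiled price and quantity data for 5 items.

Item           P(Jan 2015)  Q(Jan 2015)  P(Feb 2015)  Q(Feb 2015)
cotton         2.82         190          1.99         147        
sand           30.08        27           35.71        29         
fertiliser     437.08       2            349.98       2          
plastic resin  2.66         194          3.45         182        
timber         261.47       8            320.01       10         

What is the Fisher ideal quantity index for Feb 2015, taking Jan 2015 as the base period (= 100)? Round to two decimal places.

Laspeyres component (base-period weights):
ΣP(Jan 2015)Q(Feb 2015) = 2.82×147 + 30.08×29 + 437.08×2 + 2.66×182 + 261.47×10 = 414.54 + 872.32 + 874.16 + 484.12 + 2614.7 = 5259.84
ΣP(Jan 2015)Q(Jan 2015) = 2.82×190 + 30.08×27 + 437.08×2 + 2.66×194 + 261.47×8 = 535.8 + 812.16 + 874.16 + 516.04 + 2091.76 = 4829.92
L = 5259.84 / 4829.92 × 100 = 108.9012
Paasche component (current-period weights):
ΣP(Feb 2015)Q(Feb 2015) = 1.99×147 + 35.71×29 + 349.98×2 + 3.45×182 + 320.01×10 = 292.53 + 1035.59 + 699.96 + 627.9 + 3200.1 = 5856.08
ΣP(Feb 2015)Q(Jan 2015) = 1.99×190 + 35.71×27 + 349.98×2 + 3.45×194 + 320.01×8 = 378.1 + 964.17 + 699.96 + 669.3 + 2560.08 = 5271.61
P = 5856.08 / 5271.61 × 100 = 111.0871
Fisher = √(L × P) = √(108.9012 × 111.0871) = 109.9887

109.99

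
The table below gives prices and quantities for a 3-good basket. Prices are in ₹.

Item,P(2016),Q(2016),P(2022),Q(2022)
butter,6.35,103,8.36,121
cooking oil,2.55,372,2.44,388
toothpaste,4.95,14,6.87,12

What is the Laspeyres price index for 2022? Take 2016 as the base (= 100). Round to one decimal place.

111.5

Laspeyres price index uses base-period quantities as weights.
ΣP(2022)·Q(2016) = 8.36×103 + 2.44×372 + 6.87×14 = 861.08 + 907.68 + 96.18 = 1864.94
ΣP(2016)·Q(2016) = 6.35×103 + 2.55×372 + 4.95×14 = 654.05 + 948.6 + 69.3 = 1671.95
Index = 1864.94 / 1671.95 × 100 = 111.5428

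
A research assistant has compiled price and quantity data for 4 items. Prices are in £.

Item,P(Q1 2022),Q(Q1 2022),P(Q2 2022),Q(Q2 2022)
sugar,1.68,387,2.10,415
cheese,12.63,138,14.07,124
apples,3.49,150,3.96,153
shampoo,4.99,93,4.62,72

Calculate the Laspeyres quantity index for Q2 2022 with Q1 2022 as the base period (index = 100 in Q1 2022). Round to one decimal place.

93.4

Laspeyres quantity index uses base-period prices as weights.
ΣP(Q1 2022)·Q(Q2 2022) = 1.68×415 + 12.63×124 + 3.49×153 + 4.99×72 = 697.2 + 1566.12 + 533.97 + 359.28 = 3156.57
ΣP(Q1 2022)·Q(Q1 2022) = 1.68×387 + 12.63×138 + 3.49×150 + 4.99×93 = 650.16 + 1742.94 + 523.5 + 464.07 = 3380.67
Index = 3156.57 / 3380.67 × 100 = 93.3711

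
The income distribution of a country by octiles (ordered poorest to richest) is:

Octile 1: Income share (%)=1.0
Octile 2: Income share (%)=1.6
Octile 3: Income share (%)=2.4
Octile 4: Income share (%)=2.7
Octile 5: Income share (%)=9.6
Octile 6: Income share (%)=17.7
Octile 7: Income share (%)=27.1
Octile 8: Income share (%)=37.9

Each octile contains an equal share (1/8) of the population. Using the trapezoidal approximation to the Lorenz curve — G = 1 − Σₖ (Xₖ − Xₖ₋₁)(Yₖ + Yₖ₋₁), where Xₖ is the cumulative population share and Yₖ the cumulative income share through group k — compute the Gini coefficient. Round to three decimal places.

0.548

Cumulative income shares Yₖ: 0.0100, 0.0260, 0.0500, 0.0770, 0.1730, 0.3500, 0.6210, 1.0000
Σ (Xₖ−Xₖ₋₁)(Yₖ+Yₖ₋₁) = (1/8)(0.0100+0.0000) + (1/8)(0.0260+0.0100) + (1/8)(0.0500+0.0260) + (1/8)(0.0770+0.0500) + (1/8)(0.1730+0.0770) + (1/8)(0.3500+0.1730) + (1/8)(0.6210+0.3500) + (1/8)(1.0000+0.6210)
  = 0.0013 + 0.0045 + 0.0095 + 0.0159 + 0.0312 + 0.0654 + 0.1214 + 0.2026 = 0.4517
G = 1 − 0.4517 = 0.5483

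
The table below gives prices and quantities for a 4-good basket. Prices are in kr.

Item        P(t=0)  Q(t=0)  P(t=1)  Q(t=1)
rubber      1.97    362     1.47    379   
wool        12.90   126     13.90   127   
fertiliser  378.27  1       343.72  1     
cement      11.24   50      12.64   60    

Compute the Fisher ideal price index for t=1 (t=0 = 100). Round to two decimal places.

99.51

Laspeyres component (base-period weights):
ΣP(t=1)Q(t=0) = 1.47×362 + 13.90×126 + 343.72×1 + 12.64×50 = 532.14 + 1751.4 + 343.72 + 632 = 3259.26
ΣP(t=0)Q(t=0) = 1.97×362 + 12.90×126 + 378.27×1 + 11.24×50 = 713.14 + 1625.4 + 378.27 + 562 = 3278.81
L = 3259.26 / 3278.81 × 100 = 99.4037
Paasche component (current-period weights):
ΣP(t=1)Q(t=1) = 1.47×379 + 13.90×127 + 343.72×1 + 12.64×60 = 557.13 + 1765.3 + 343.72 + 758.4 = 3424.55
ΣP(t=0)Q(t=1) = 1.97×379 + 12.90×127 + 378.27×1 + 11.24×60 = 746.63 + 1638.3 + 378.27 + 674.4 = 3437.6
P = 3424.55 / 3437.6 × 100 = 99.6204
Fisher = √(L × P) = √(99.4037 × 99.6204) = 99.5120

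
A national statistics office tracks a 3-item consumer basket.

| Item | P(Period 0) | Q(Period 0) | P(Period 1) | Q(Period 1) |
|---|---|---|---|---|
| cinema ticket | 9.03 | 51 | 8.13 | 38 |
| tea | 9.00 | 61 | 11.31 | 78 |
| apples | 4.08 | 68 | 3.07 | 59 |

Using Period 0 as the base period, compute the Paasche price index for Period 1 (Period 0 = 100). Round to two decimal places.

106.72

Paasche price index uses current-period quantities as weights.
ΣP(Period 1)·Q(Period 1) = 8.13×38 + 11.31×78 + 3.07×59 = 308.94 + 882.18 + 181.13 = 1372.25
ΣP(Period 0)·Q(Period 1) = 9.03×38 + 9.00×78 + 4.08×59 = 343.14 + 702 + 240.72 = 1285.86
Index = 1372.25 / 1285.86 × 100 = 106.7185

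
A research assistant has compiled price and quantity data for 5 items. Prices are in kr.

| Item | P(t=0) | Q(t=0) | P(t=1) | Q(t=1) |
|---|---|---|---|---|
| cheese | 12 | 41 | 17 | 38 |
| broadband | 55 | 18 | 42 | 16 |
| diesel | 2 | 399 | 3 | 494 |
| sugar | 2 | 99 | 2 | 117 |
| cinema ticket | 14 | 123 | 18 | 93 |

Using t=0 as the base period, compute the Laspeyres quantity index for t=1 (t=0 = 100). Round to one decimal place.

Laspeyres quantity index uses base-period prices as weights.
ΣP(t=0)·Q(t=1) = 12×38 + 55×16 + 2×494 + 2×117 + 14×93 = 456 + 880 + 988 + 234 + 1302 = 3860
ΣP(t=0)·Q(t=0) = 12×41 + 55×18 + 2×399 + 2×99 + 14×123 = 492 + 990 + 798 + 198 + 1722 = 4200
Index = 3860 / 4200 × 100 = 91.9048

91.9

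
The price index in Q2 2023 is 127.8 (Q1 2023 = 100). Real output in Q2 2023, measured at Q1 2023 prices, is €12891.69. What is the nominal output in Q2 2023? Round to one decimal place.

16475.6

Nominal = Real × (Index/100) = 12891.69 × (127.8/100)
        = 12891.69 × 1.278 = 16475.5798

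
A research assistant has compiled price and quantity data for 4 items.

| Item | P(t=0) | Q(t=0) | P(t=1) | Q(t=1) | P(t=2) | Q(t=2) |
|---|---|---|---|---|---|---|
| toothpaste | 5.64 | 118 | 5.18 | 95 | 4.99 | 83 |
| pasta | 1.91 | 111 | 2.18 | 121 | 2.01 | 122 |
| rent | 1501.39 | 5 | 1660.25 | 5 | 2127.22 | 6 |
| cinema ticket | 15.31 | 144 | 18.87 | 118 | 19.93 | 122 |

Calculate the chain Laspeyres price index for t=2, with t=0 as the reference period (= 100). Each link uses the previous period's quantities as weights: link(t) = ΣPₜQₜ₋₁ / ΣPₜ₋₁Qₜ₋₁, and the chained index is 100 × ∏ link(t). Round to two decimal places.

Link t=0→t=1:
ΣP(t=1)Q(t=0) = 5.18×118 + 2.18×111 + 1660.25×5 + 18.87×144 = 611.24 + 241.98 + 8301.25 + 2717.28 = 11871.75
ΣP(t=0)Q(t=0) = 5.64×118 + 1.91×111 + 1501.39×5 + 15.31×144 = 665.52 + 212.01 + 7506.95 + 2204.64 = 10589.12
link = 11871.75/10589.12 = 1.121127
Link t=1→t=2:
ΣP(t=2)Q(t=1) = 4.99×95 + 2.01×121 + 2127.22×5 + 19.93×118 = 474.05 + 243.21 + 10636.1 + 2351.74 = 13705.1
ΣP(t=1)Q(t=1) = 5.18×95 + 2.18×121 + 1660.25×5 + 18.87×118 = 492.1 + 263.78 + 8301.25 + 2226.66 = 11283.79
link = 13705.1/11283.79 = 1.214583
Chained index = 100 × 1.121127 × 1.214583 = 136.1702

136.17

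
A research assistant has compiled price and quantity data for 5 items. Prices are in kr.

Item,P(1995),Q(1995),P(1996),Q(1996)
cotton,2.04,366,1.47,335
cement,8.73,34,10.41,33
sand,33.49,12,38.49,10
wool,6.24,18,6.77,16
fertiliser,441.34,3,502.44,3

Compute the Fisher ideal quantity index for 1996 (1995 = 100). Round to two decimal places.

Laspeyres component (base-period weights):
ΣP(1995)Q(1996) = 2.04×335 + 8.73×33 + 33.49×10 + 6.24×16 + 441.34×3 = 683.4 + 288.09 + 334.9 + 99.84 + 1324.02 = 2730.25
ΣP(1995)Q(1995) = 2.04×366 + 8.73×34 + 33.49×12 + 6.24×18 + 441.34×3 = 746.64 + 296.82 + 401.88 + 112.32 + 1324.02 = 2881.68
L = 2730.25 / 2881.68 × 100 = 94.7451
Paasche component (current-period weights):
ΣP(1996)Q(1996) = 1.47×335 + 10.41×33 + 38.49×10 + 6.77×16 + 502.44×3 = 492.45 + 343.53 + 384.9 + 108.32 + 1507.32 = 2836.52
ΣP(1996)Q(1995) = 1.47×366 + 10.41×34 + 38.49×12 + 6.77×18 + 502.44×3 = 538.02 + 353.94 + 461.88 + 121.86 + 1507.32 = 2983.02
P = 2836.52 / 2983.02 × 100 = 95.0889
Fisher = √(L × P) = √(94.7451 × 95.0889) = 94.9168

94.92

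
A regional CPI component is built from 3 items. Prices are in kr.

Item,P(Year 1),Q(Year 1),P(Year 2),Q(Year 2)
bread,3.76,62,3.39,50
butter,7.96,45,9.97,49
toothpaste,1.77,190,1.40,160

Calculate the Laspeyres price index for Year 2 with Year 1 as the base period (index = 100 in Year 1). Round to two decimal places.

99.70

Laspeyres price index uses base-period quantities as weights.
ΣP(Year 2)·Q(Year 1) = 3.39×62 + 9.97×45 + 1.40×190 = 210.18 + 448.65 + 266 = 924.83
ΣP(Year 1)·Q(Year 1) = 3.76×62 + 7.96×45 + 1.77×190 = 233.12 + 358.2 + 336.3 = 927.62
Index = 924.83 / 927.62 × 100 = 99.6992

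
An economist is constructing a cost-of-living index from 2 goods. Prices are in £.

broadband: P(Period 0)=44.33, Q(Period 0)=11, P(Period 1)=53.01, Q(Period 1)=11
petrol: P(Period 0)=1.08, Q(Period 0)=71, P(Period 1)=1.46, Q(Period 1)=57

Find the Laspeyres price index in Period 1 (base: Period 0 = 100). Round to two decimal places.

121.70

Laspeyres price index uses base-period quantities as weights.
ΣP(Period 1)·Q(Period 0) = 53.01×11 + 1.46×71 = 583.11 + 103.66 = 686.77
ΣP(Period 0)·Q(Period 0) = 44.33×11 + 1.08×71 = 487.63 + 76.68 = 564.31
Index = 686.77 / 564.31 × 100 = 121.7008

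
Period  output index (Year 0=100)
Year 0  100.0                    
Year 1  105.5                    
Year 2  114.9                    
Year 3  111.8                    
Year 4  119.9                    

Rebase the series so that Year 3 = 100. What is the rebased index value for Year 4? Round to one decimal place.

107.2

Rebased(Year 4) = 119.9 / 111.8 × 100 = 107.2451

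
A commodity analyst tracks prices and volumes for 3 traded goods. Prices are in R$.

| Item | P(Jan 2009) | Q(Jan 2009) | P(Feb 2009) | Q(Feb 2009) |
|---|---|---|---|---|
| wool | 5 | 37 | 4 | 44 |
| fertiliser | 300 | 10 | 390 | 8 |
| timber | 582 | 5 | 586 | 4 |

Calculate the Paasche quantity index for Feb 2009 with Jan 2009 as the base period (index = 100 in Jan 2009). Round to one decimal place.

80.8

Paasche quantity index uses current-period prices as weights.
ΣP(Feb 2009)·Q(Feb 2009) = 4×44 + 390×8 + 586×4 = 176 + 3120 + 2344 = 5640
ΣP(Feb 2009)·Q(Jan 2009) = 4×37 + 390×10 + 586×5 = 148 + 3900 + 2930 = 6978
Index = 5640 / 6978 × 100 = 80.8255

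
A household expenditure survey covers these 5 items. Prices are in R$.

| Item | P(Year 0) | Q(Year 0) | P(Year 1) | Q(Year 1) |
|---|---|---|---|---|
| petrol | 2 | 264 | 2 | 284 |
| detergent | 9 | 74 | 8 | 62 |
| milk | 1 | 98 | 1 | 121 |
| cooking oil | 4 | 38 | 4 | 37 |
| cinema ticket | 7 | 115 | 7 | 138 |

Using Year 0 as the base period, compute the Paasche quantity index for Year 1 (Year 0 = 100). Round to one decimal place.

105.7

Paasche quantity index uses current-period prices as weights.
ΣP(Year 1)·Q(Year 1) = 2×284 + 8×62 + 1×121 + 4×37 + 7×138 = 568 + 496 + 121 + 148 + 966 = 2299
ΣP(Year 1)·Q(Year 0) = 2×264 + 8×74 + 1×98 + 4×38 + 7×115 = 528 + 592 + 98 + 152 + 805 = 2175
Index = 2299 / 2175 × 100 = 105.7011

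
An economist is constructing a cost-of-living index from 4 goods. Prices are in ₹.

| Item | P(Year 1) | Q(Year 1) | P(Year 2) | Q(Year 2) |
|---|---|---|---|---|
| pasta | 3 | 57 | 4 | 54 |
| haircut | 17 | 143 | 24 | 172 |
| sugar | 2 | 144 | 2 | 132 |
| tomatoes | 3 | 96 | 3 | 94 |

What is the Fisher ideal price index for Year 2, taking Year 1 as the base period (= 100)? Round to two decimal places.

133.96

Laspeyres component (base-period weights):
ΣP(Year 2)Q(Year 1) = 4×57 + 24×143 + 2×144 + 3×96 = 228 + 3432 + 288 + 288 = 4236
ΣP(Year 1)Q(Year 1) = 3×57 + 17×143 + 2×144 + 3×96 = 171 + 2431 + 288 + 288 = 3178
L = 4236 / 3178 × 100 = 133.2914
Paasche component (current-period weights):
ΣP(Year 2)Q(Year 2) = 4×54 + 24×172 + 2×132 + 3×94 = 216 + 4128 + 264 + 282 = 4890
ΣP(Year 1)Q(Year 2) = 3×54 + 17×172 + 2×132 + 3×94 = 162 + 2924 + 264 + 282 = 3632
P = 4890 / 3632 × 100 = 134.6366
Fisher = √(L × P) = √(133.2914 × 134.6366) = 133.9623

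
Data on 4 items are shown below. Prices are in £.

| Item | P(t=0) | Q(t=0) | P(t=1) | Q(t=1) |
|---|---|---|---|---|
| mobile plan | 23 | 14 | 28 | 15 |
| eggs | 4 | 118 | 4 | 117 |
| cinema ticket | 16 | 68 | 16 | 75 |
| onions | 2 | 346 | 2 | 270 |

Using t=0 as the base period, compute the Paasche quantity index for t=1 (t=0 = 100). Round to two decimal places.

99.39

Paasche quantity index uses current-period prices as weights.
ΣP(t=1)·Q(t=1) = 28×15 + 4×117 + 16×75 + 2×270 = 420 + 468 + 1200 + 540 = 2628
ΣP(t=1)·Q(t=0) = 28×14 + 4×118 + 16×68 + 2×346 = 392 + 472 + 1088 + 692 = 2644
Index = 2628 / 2644 × 100 = 99.3949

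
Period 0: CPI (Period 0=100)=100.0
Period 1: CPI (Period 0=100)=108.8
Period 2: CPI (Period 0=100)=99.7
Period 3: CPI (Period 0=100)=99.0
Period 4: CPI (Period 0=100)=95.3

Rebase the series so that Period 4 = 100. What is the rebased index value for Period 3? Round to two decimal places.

103.88

Rebased(Period 3) = 99.0 / 95.3 × 100 = 103.8825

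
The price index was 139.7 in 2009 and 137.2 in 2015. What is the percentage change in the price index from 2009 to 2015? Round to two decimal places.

-1.79%

Change = (137.2 − 139.7) / 139.7 × 100
       = -2.5 / 139.7 × 100 = -1.7895%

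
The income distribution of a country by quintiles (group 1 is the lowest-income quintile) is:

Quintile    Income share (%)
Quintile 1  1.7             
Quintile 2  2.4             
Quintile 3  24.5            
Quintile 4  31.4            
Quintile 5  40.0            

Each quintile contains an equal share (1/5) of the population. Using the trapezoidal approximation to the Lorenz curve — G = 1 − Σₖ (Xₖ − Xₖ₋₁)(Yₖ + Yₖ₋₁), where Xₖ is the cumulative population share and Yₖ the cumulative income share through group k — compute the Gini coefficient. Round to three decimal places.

0.422

Cumulative income shares Yₖ: 0.0170, 0.0410, 0.2860, 0.6000, 1.0000
Σ (Xₖ−Xₖ₋₁)(Yₖ+Yₖ₋₁) = (1/5)(0.0170+0.0000) + (1/5)(0.0410+0.0170) + (1/5)(0.2860+0.0410) + (1/5)(0.6000+0.2860) + (1/5)(1.0000+0.6000)
  = 0.0034 + 0.0116 + 0.0654 + 0.1772 + 0.3200 = 0.5776
G = 1 − 0.5776 = 0.4224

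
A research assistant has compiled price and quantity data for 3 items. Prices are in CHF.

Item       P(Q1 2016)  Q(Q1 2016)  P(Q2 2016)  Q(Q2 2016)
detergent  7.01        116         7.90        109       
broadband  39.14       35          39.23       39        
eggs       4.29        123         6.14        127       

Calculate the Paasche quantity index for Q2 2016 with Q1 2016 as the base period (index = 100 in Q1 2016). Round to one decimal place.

104.1

Paasche quantity index uses current-period prices as weights.
ΣP(Q2 2016)·Q(Q2 2016) = 7.90×109 + 39.23×39 + 6.14×127 = 861.1 + 1529.97 + 779.78 = 3170.85
ΣP(Q2 2016)·Q(Q1 2016) = 7.90×116 + 39.23×35 + 6.14×123 = 916.4 + 1373.05 + 755.22 = 3044.67
Index = 3170.85 / 3044.67 × 100 = 104.1443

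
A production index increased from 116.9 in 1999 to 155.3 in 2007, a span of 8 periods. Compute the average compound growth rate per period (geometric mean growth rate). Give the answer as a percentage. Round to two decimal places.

Growth factor = (155.3/116.9)^(1/8) = (1.328486)^(1/8) = 1.036143
Growth rate = 1.036143 − 1 = 0.036143 = 3.6143%

3.61%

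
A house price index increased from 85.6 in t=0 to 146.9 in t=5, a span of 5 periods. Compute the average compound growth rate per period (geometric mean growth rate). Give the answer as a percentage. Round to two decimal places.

Growth factor = (146.9/85.6)^(1/5) = (1.716121)^(1/5) = 1.114063
Growth rate = 1.114063 − 1 = 0.114063 = 11.4063%

11.41%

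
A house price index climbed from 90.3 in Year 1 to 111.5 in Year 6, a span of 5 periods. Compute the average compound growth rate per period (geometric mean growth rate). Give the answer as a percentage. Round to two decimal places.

Growth factor = (111.5/90.3)^(1/5) = (1.234773)^(1/5) = 1.043080
Growth rate = 1.043080 − 1 = 0.043080 = 4.3080%

4.31%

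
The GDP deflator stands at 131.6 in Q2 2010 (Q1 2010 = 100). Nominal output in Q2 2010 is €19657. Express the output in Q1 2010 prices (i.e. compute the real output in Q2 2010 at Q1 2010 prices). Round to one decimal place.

14936.9

Real = Nominal ÷ (Index/100) = 19657 ÷ (131.6/100)
     = 19657 ÷ 1.316 = 14936.9301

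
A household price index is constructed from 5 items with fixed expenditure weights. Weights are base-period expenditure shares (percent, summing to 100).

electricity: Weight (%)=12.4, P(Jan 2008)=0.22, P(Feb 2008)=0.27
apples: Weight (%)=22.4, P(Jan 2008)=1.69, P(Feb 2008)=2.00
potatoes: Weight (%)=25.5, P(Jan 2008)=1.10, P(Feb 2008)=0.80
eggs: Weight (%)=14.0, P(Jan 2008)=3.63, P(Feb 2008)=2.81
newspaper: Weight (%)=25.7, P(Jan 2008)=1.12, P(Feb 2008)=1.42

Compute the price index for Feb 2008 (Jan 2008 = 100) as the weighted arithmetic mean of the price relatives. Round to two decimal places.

103.69

electricity: 12.4 × (0.27/0.22) = 12.4 × 1.227273 = 15.2182
apples: 22.4 × (2.00/1.69) = 22.4 × 1.183432 = 26.5089
potatoes: 25.5 × (0.80/1.10) = 25.5 × 0.727273 = 18.5455
eggs: 14.0 × (2.81/3.63) = 14.0 × 0.774105 = 10.8375
newspaper: 25.7 × (1.42/1.12) = 25.7 × 1.267857 = 32.5839
Index = Σ wᵢ·(p₁ᵢ/p₀ᵢ) = 15.2182 + 26.5089 + 18.5455 + 10.8375 + 32.5839 = 103.6939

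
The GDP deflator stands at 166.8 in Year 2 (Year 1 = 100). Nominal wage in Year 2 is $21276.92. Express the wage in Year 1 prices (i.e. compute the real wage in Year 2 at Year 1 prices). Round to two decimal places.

Real = Nominal ÷ (Index/100) = 21276.92 ÷ (166.8/100)
     = 21276.92 ÷ 1.668 = 12755.9472

12755.95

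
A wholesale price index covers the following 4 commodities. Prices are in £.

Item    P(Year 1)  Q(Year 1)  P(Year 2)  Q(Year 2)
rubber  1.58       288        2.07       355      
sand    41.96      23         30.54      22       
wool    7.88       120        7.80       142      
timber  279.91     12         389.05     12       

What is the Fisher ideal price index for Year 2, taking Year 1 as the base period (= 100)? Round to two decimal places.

Laspeyres component (base-period weights):
ΣP(Year 2)Q(Year 1) = 2.07×288 + 30.54×23 + 7.80×120 + 389.05×12 = 596.16 + 702.42 + 936 + 4668.6 = 6903.18
ΣP(Year 1)Q(Year 1) = 1.58×288 + 41.96×23 + 7.88×120 + 279.91×12 = 455.04 + 965.08 + 945.6 + 3358.92 = 5724.64
L = 6903.18 / 5724.64 × 100 = 120.5871
Paasche component (current-period weights):
ΣP(Year 2)Q(Year 2) = 2.07×355 + 30.54×22 + 7.80×142 + 389.05×12 = 734.85 + 671.88 + 1107.6 + 4668.6 = 7182.93
ΣP(Year 1)Q(Year 2) = 1.58×355 + 41.96×22 + 7.88×142 + 279.91×12 = 560.9 + 923.12 + 1118.96 + 3358.92 = 5961.9
P = 7182.93 / 5961.9 × 100 = 120.4806
Fisher = √(L × P) = √(120.5871 × 120.4806) = 120.5338

120.53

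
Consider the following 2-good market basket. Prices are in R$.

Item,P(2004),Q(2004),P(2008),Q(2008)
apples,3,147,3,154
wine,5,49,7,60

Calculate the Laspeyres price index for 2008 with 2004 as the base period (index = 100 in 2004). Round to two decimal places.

114.29

Laspeyres price index uses base-period quantities as weights.
ΣP(2008)·Q(2004) = 3×147 + 7×49 = 441 + 343 = 784
ΣP(2004)·Q(2004) = 3×147 + 5×49 = 441 + 245 = 686
Index = 784 / 686 × 100 = 114.2857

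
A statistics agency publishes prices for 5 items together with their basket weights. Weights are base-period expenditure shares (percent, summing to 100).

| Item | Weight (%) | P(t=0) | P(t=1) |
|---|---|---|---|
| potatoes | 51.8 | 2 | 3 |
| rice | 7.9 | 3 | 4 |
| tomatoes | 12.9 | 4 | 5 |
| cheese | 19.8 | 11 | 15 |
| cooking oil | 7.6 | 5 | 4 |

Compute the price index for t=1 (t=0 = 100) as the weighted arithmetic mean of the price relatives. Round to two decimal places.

137.44

potatoes: 51.8 × (3/2) = 51.8 × 1.500000 = 77.7000
rice: 7.9 × (4/3) = 7.9 × 1.333333 = 10.5333
tomatoes: 12.9 × (5/4) = 12.9 × 1.250000 = 16.1250
cheese: 19.8 × (15/11) = 19.8 × 1.363636 = 27.0000
cooking oil: 7.6 × (4/5) = 7.6 × 0.800000 = 6.0800
Index = Σ wᵢ·(p₁ᵢ/p₀ᵢ) = 77.7000 + 10.5333 + 16.1250 + 27.0000 + 6.0800 = 137.4383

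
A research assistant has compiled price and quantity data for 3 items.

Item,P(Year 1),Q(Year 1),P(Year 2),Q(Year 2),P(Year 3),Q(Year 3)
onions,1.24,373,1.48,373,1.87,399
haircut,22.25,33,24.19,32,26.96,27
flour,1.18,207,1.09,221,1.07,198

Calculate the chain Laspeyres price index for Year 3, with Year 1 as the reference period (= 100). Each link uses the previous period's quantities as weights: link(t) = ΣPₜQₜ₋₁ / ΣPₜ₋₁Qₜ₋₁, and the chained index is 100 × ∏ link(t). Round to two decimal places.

125.39

Link Year 1→Year 2:
ΣP(Year 2)Q(Year 1) = 1.48×373 + 24.19×33 + 1.09×207 = 552.04 + 798.27 + 225.63 = 1575.94
ΣP(Year 1)Q(Year 1) = 1.24×373 + 22.25×33 + 1.18×207 = 462.52 + 734.25 + 244.26 = 1441.03
link = 1575.94/1441.03 = 1.093621
Link Year 2→Year 3:
ΣP(Year 3)Q(Year 2) = 1.87×373 + 26.96×32 + 1.07×221 = 697.51 + 862.72 + 236.47 = 1796.7
ΣP(Year 2)Q(Year 2) = 1.48×373 + 24.19×32 + 1.09×221 = 552.04 + 774.08 + 240.89 = 1567.01
link = 1796.7/1567.01 = 1.146579
Chained index = 100 × 1.093621 × 1.146579 = 125.3922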